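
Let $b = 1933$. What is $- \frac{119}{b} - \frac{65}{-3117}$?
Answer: $- \frac{245278}{6025161} \approx -0.040709$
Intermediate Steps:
$- \frac{119}{b} - \frac{65}{-3117} = - \frac{119}{1933} - \frac{65}{-3117} = \left(-119\right) \frac{1}{1933} - - \frac{65}{3117} = - \frac{119}{1933} + \frac{65}{3117} = - \frac{245278}{6025161}$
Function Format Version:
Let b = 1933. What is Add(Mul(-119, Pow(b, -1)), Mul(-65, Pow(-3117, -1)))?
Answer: Rational(-245278, 6025161) ≈ -0.040709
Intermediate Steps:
Add(Mul(-119, Pow(b, -1)), Mul(-65, Pow(-3117, -1))) = Add(Mul(-119, Pow(1933, -1)), Mul(-65, Pow(-3117, -1))) = Add(Mul(-119, Rational(1, 1933)), Mul(-65, Rational(-1, 3117))) = Add(Rational(-119, 1933), Rational(65, 3117)) = Rational(-245278, 6025161)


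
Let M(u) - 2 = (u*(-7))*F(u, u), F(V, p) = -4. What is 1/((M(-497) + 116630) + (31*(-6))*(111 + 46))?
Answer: 1/73514 ≈ 1.3603e-5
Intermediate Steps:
M(u) = 2 + 28*u (M(u) = 2 + (u*(-7))*(-4) = 2 - 7*u*(-4) = 2 + 28*u)
1/((M(-497) + 116630) + (31*(-6))*(111 + 46)) = 1/(((2 + 28*(-497)) + 116630) + (31*(-6))*(111 + 46)) = 1/(((2 - 13916) + 116630) - 186*157) = 1/((-13914 + 116630) - 29202) = 1/(102716 - 29202) = 1/73514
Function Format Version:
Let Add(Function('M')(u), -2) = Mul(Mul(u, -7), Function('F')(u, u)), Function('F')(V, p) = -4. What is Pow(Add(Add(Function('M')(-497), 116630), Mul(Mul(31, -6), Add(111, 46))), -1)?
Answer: Rational(1, 73514) ≈ 1.3603e-5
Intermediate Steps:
Function('M')(u) = Add(2, Mul(28, u)) (Function('M')(u) = Add(2, Mul(Mul(u, -7), -4)) = Add(2, Mul(Mul(-7, u), -4)) = Add(2, Mul(28, u)))
Pow(Add(Add(Function('M')(-497), 116630), Mul(Mul(31, -6), Add(111, 46))), -1) = Pow(Add(Add(Add(2, Mul(28, -497)), 116630), Mul(Mul(31, -6), Add(111, 46))), -1) = Pow(Add(Add(Add(2, -13916), 116630), Mul(-186, 157)), -1) = Pow(Add(Add(-13914, 116630), -29202), -1) = Pow(Add(102716, -29202), -1) = Pow(73514, -1) = Rational(1, 73514)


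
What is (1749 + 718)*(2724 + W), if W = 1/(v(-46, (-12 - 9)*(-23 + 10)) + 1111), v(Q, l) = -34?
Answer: 7237558783/1077 ≈ 6.7201e+6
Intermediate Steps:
W = 1/1077 (W = 1/(-34 + 1111) = 1/1077 ≈ 0.00092851)
(1749 + 718)*(2724 + W) = (1749 + 718)*(2724 + 1/1077) = 2467*(2933749/1077) = 7237558783/1077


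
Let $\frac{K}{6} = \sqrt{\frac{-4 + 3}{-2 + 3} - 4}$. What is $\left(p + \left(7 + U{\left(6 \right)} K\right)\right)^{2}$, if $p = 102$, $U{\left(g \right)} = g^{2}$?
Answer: $-221399 + 47088 i \sqrt{5} \approx -2.214 \cdot 10^{5} + 1.0529 \cdot 10^{5} i$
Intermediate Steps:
$K = 6 i \sqrt{5}$ ($K = 6 \sqrt{\frac{-4 + 3}{-2 + 3} - 4} = 6 \sqrt{- 1^{-1} - 4} = 6 \sqrt{\left(-1\right) 1 - 4} = 6 \sqrt{-1 - 4} = 6 \sqrt{-5} = 6 i \sqrt{5} \approx 13.416 i$)
$\left(p + \left(7 + U{\left(6 \right)} K\right)\right)^{2} = \left(102 + \left(7 + 6^{2} \cdot 6 i \sqrt{5}\right)\right)^{2} = \left(102 + \left(7 + 36 \cdot 6 i \sqrt{5}\right)\right)^{2} = \left(102 + \left(7 + 216 i \sqrt{5}\right)\right)^{2} = \left(109 + 216 i \sqrt{5}\right)^{2}$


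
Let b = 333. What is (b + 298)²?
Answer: 398161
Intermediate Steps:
(b + 298)² = (333 + 298)² = 631² = 398161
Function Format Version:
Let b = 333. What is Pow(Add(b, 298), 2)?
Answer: 398161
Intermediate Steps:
Pow(Add(b, 298), 2) = Pow(Add(333, 298), 2) = Pow(631, 2) = 398161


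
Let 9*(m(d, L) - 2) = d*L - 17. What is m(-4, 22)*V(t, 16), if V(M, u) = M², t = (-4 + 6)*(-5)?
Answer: -2900/3 ≈ -966.67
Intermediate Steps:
t = -10 (t = 2*(-5) = -10)
m(d, L) = ⅑ + L*d/9 (m(d, L) = 2 + (d*L - 17)/9 = 2 + (L*d - 17)/9 = 2 + (-17 + L*d)/9 = 2 + (-17/9 + L*d/9) = ⅑ + L*d/9)
m(-4, 22)*V(t, 16) = (⅑ + (⅑)*22*(-4))*(-10)² = (⅑ - 88/9)*100 = -29/3*100 = -2900/3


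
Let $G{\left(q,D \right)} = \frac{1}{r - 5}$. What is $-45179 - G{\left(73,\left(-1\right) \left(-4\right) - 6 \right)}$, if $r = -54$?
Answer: $- \frac{2665560}{59} \approx -45179.0$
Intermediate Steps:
$G{\left(q,D \right)} = - \frac{1}{59}$ ($G{\left(q,D \right)} = \frac{1}{-54 - 5} = \frac{1}{-59} = - \frac{1}{59}$)
$-45179 - G{\left(73,\left(-1\right) \left(-4\right) - 6 \right)} = -45179 - - \frac{1}{59} = -45179 + \frac{1}{59} = - \frac{2665560}{59}$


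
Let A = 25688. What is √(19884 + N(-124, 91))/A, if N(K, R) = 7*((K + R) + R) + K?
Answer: √20166/25688 ≈ 0.0055281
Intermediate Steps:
N(K, R) = 8*K + 14*R (N(K, R) = 7*(K + 2*R) + K = (7*K + 14*R) + K = 8*K + 14*R)
√(19884 + N(-124, 91))/A = √(19884 + (8*(-124) + 14*91))/25688 = √(19884 + (-992 + 1274))*(1/25688) = √(19884 + 282)*(1/25688) = √20166*(1/25688) = √20166/25688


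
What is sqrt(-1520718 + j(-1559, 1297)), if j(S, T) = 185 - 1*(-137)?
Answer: 2*I*sqrt(380099) ≈ 1233.0*I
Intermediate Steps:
j(S, T) = 322 (j(S, T) = 185 + 137 = 322)
sqrt(-1520718 + j(-1559, 1297)) = sqrt(-1520718 + 322) = sqrt(-1520396) = 2*I*sqrt(380099)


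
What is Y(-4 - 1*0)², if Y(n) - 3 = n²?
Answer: 361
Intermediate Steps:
Y(n) = 3 + n²
Y(-4 - 1*0)² = (3 + (-4 - 1*0)²)² = (3 + (-4 + 0)²)² = (3 + (-4)²)² = (3 + 16)² = 19² = 361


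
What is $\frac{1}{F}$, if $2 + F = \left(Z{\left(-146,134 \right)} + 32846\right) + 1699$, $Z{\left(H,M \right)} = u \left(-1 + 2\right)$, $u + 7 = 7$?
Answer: $\frac{1}{34543} \approx 2.8949 \cdot 10^{-5}$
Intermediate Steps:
$u = 0$ ($u = -7 + 7 = 0$)
$Z{\left(H,M \right)} = 0$ ($Z{\left(H,M \right)} = 0 \left(-1 + 2\right) = 0 \cdot 1 = 0$)
$F = 34543$ ($F = -2 + \left(\left(0 + 32846\right) + 1699\right) = -2 + \left(32846 + 1699\right) = -2 + 34545 = 34543$)
$\frac{1}{F} = \frac{1}{34543}$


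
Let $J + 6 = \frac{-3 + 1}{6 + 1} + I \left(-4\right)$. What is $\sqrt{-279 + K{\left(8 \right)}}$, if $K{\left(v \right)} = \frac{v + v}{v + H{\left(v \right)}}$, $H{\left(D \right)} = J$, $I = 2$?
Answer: $\frac{i \sqrt{34067}}{11} \approx 16.779 i$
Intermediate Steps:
$J = - \frac{100}{7}$ ($J = -6 + \left(\frac{-3 + 1}{6 + 1} + 2 \left(-4\right)\right) = -6 - \left(8 + \frac{2}{7}\right) = -6 - \frac{58}{7} = - \frac{100}{7} \approx -14.286$)
$H{\left(D \right)} = - \frac{100}{7}$
$K{\left(v \right)} = \frac{2 v}{- \frac{100}{7} + v}$ ($K{\left(v \right)} = \frac{v + v}{v - \frac{100}{7}} = \frac{2 v}{- \frac{100}{7} + v}$)
$\sqrt{-279 + K{\left(8 \right)}} = \sqrt{-279 + 14 \cdot 8 \frac{1}{-100 + 7 \cdot 8}} = \sqrt{-279 + 14 \cdot 8 \frac{1}{-100 + 56}} = \sqrt{-279 + 14 \cdot 8 \frac{1}{-44}} = \sqrt{-279 + 14 \cdot 8 \left(- \frac{1}{44}\right)} = \sqrt{-279 - \frac{28}{11}} = \sqrt{- \frac{3097}{11}} = \frac{i \sqrt{34067}}{11}$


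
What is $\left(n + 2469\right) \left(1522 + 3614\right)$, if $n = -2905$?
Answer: $-2239296$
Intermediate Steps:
$\left(n + 2469\right) \left(1522 + 3614\right) = \left(-2905 + 2469\right) \left(1522 + 3614\right) = \left(-436\right) 5136 = -2239296$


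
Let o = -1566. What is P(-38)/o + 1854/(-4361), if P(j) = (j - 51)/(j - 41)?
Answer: -229753885/539516754 ≈ -0.42585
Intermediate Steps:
P(j) = (-51 + j)/(-41 + j)
P(-38)/o + 1854/(-4361) = ((-51 - 38)/(-41 - 38))/(-1566) + 1854/(-4361) = (-89/(-79))*(-1/1566) + 1854*(-1/4361) = -1/79*(-89)*(-1/1566) - 1854/4361 = (89/79)*(-1/1566) - 1854/4361 = -89/123714 - 1854/4361 = -229753885/539516754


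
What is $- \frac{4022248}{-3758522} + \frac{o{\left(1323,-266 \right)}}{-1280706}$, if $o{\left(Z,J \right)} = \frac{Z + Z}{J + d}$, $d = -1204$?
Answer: $\frac{4292769927023}{4011301397110} \approx 1.0702$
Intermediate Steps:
$o{\left(Z,J \right)} = \frac{2 Z}{-1204 + J}$ ($o{\left(Z,J \right)} = \frac{Z + Z}{J - 1204} = \frac{2 Z}{-1204 + J}$)
$- \frac{4022248}{-3758522} + \frac{o{\left(1323,-266 \right)}}{-1280706} = - \frac{4022248}{-3758522} + \frac{2 \cdot 1323 \frac{1}{-1204 - 266}}{-1280706} = \left(-4022248\right) \left(- \frac{1}{3758522}\right) + 2 \cdot 1323 \frac{1}{-1470} \left(- \frac{1}{1280706}\right) = \frac{2011124}{1879261} + 2 \cdot 1323 \left(- \frac{1}{1470}\right) \left(- \frac{1}{1280706}\right) = \frac{2011124}{1879261} - - \frac{3}{2134510} = \frac{2011124}{1879261} + \frac{3}{2134510} = \frac{4292769927023}{4011301397110}$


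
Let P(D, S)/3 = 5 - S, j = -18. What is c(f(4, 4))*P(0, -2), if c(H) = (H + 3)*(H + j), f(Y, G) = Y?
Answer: -2058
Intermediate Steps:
P(D, S) = 15 - 3*S (P(D, S) = 3*(5 - S) = 15 - 3*S)
c(H) = (-18 + H)*(3 + H) (c(H) = (H + 3)*(H - 18) = (3 + H)*(-18 + H) = (-18 + H)*(3 + H))
c(f(4, 4))*P(0, -2) = (-54 + 4² - 15*4)*(15 - 3*(-2)) = (-54 + 16 - 60)*(15 + 6) = -98*21 = -2058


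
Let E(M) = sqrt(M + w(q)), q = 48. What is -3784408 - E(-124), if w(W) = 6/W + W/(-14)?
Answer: -3784408 - I*sqrt(99806)/28 ≈ -3.7844e+6 - 11.283*I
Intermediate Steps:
w(W) = 6/W - W/14 (w(W) = 6/W + W*(-1/14) = 6/W - W/14)
E(M) = sqrt(-185/56 + M) (E(M) = sqrt(M + (6/48 - 1/14*48)) = sqrt(M + (6*(1/48) - 24/7)) = sqrt(M + (1/8 - 24/7)) = sqrt(M - 185/56) = sqrt(-185/56 + M))
-3784408 - E(-124) = -3784408 - sqrt(-2590 + 784*(-124))/28 = -3784408 - sqrt(-2590 - 97216)/28 = -3784408 - sqrt(-99806)/28 = -3784408 - I*sqrt(99806)/28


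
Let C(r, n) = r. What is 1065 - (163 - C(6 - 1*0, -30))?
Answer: 908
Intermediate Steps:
1065 - (163 - C(6 - 1*0, -30)) = 1065 - (163 - (6 - 1*0)) = 1065 - (163 - (6 + 0)) = 1065 - (163 - 1*6) = 1065 - (163 - 6) = 1065 - 1*157 = 1065 - 157 = 908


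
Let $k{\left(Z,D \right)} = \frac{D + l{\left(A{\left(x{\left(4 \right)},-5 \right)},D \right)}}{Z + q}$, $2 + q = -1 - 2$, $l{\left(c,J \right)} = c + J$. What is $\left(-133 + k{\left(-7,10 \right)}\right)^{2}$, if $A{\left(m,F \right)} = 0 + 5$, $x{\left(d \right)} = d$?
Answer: $\frac{2627641}{144} \approx 18248.0$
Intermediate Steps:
$A{\left(m,F \right)} = 5$
$l{\left(c,J \right)} = J + c$
$q = -5$ ($q = -2 - 3 = -5$)
$k{\left(Z,D \right)} = \frac{5 + 2 D}{-5 + Z}$ ($k{\left(Z,D \right)} = \frac{D + \left(D + 5\right)}{Z - 5} = \frac{D + \left(5 + D\right)}{-5 + Z} = \frac{5 + 2 D}{-5 + Z}$)
$\left(-133 + k{\left(-7,10 \right)}\right)^{2} = \left(-133 + \frac{5 + 2 \cdot 10}{-5 - 7}\right)^{2} = \left(-133 + \frac{5 + 20}{-12}\right)^{2} = \left(-133 - \frac{25}{12}\right)^{2} = \left(- \frac{1621}{12}\right)^{2} = \frac{2627641}{144}$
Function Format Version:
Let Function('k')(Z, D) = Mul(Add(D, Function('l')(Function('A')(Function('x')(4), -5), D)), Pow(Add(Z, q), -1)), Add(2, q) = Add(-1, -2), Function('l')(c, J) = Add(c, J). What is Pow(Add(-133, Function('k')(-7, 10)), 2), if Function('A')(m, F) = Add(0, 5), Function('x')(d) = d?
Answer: Rational(2627641, 144) ≈ 18248.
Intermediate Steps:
Function('A')(m, F) = 5
Function('l')(c, J) = Add(J, c)
q = -5 (q = Add(-2, Add(-1, -2)) = Add(-2, -3) = -5)
Function('k')(Z, D) = Mul(Pow(Add(-5, Z), -1), Add(5, Mul(2, D))) (Function('k')(Z, D) = Mul(Add(D, Add(D, 5)), Pow(Add(Z, -5), -1)) = Mul(Add(D, Add(5, D)), Pow(Add(-5, Z), -1)) = Mul(Add(5, Mul(2, D)), Pow(Add(-5, Z), -1)) = Mul(Pow(Add(-5, Z), -1), Add(5, Mul(2, D))))
Pow(Add(-133, Function('k')(-7, 10)), 2) = Pow(Add(-133, Mul(Pow(Add(-5, -7), -1), Add(5, Mul(2, 10)))), 2) = Pow(Add(-133, Mul(Pow(-12, -1), Add(5, 20))), 2) = Pow(Add(-133, Mul(Rational(-1, 12), 25)), 2) = Pow(Add(-133, Rational(-25, 12)), 2) = Pow(Rational(-1621, 12), 2) = Rational(2627641, 144)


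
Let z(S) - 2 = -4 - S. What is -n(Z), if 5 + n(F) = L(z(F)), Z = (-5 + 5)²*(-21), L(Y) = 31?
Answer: -26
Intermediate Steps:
z(S) = -2 - S (z(S) = 2 + (-4 - S) = -2 - S)
Z = 0 (Z = 0²*(-21) = 0*(-21) = 0)
n(F) = 26 (n(F) = -5 + 31 = 26)
-n(Z) = -1*26 = -26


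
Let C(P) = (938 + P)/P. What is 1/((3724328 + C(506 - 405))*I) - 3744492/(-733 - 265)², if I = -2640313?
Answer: -929734239851276316434/247301642473479865271 ≈ -3.7595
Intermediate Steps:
C(P) = (938 + P)/P
1/((3724328 + C(506 - 405))*I) - 3744492/(-733 - 265)² = 1/((3724328 + (938 + (506 - 405))/(506 - 405))*(-2640313)) - 3744492/(-733 - 265)² = -1/2640313/(3724328 + (938 + 101)/101) - 3744492/((-998)²) = -1/2640313/(3724328 + (1/101)*1039) - 3744492/996004 = -1/2640313/(3724328 + 1039/101) - 3744492*1/996004 = -1/2640313/(376158167/101) - 936123/249001 = (101/376158167)*(-1/2640313) - 936123/249001 = -101/993175298386271 - 936123/249001 = -929734239851276316434/247301642473479865271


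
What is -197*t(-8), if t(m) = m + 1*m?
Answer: 3152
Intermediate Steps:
t(m) = 2*m (t(m) = m + m = 2*m)
-197*t(-8) = -394*(-8) = -197*(-16) = 3152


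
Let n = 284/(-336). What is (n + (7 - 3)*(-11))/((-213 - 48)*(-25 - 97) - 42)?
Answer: -3767/2671200 ≈ -0.0014102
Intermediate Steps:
n = -71/84 (n = 284*(-1/336) = -71/84 ≈ -0.84524)
(n + (7 - 3)*(-11))/((-213 - 48)*(-25 - 97) - 42) = (-71/84 + (7 - 3)*(-11))/((-213 - 48)*(-25 - 97) - 42) = (-71/84 + 4*(-11))/(-261*(-122) - 42) = (-71/84 - 44)/(31842 - 42) = -3767/84/31800 = -3767/84*1/31800 = -3767/2671200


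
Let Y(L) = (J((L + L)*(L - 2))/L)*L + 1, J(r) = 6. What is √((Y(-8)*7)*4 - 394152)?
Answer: 2*I*√98489 ≈ 627.66*I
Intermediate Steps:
Y(L) = 7 (Y(L) = (6/L)*L + 1 = 6 + 1 = 7)
√((Y(-8)*7)*4 - 394152) = √((7*7)*4 - 394152) = √(49*4 - 394152) = √(196 - 394152) = √(-393956) = 2*I*√98489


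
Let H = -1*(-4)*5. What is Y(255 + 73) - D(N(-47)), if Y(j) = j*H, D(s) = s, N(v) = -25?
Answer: 6585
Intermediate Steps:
H = 20 (H = 4*5 = 20)
Y(j) = 20*j (Y(j) = j*20 = 20*j)
Y(255 + 73) - D(N(-47)) = 20*(255 + 73) - 1*(-25) = 20*328 + 25 = 6560 + 25 = 6585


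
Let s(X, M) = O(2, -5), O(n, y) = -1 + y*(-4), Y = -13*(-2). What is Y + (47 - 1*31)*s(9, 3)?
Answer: 330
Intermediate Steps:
Y = 26
O(n, y) = -1 - 4*y
s(X, M) = 19 (s(X, M) = -1 - 4*(-5) = -1 + 20 = 19)
Y + (47 - 1*31)*s(9, 3) = 26 + (47 - 1*31)*19 = 26 + (47 - 31)*19 = 26 + 16*19 = 26 + 304 = 330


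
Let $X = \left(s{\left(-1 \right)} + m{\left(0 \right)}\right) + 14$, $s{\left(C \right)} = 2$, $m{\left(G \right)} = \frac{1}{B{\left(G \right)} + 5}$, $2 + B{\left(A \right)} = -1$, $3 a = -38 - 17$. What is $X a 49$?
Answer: $- \frac{29645}{2} \approx -14823.0$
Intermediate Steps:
$a = - \frac{55}{3}$ ($a = \frac{-38 - 17}{3} = \frac{1}{3} \left(-55\right) = - \frac{55}{3} \approx -18.333$)
$B{\left(A \right)} = -3$ ($B{\left(A \right)} = -2 - 1 = -3$)
$m{\left(G \right)} = \frac{1}{2}$ ($m{\left(G \right)} = \frac{1}{-3 + 5} = \frac{1}{2}$)
$X = \frac{33}{2}$ ($X = \left(2 + \frac{1}{2}\right) + 14 = \frac{5}{2} + 14 = \frac{33}{2} \approx 16.5$)
$X a 49 = \frac{33}{2} \left(- \frac{55}{3}\right) 49 = \left(- \frac{605}{2}\right) 49 = - \frac{29645}{2}$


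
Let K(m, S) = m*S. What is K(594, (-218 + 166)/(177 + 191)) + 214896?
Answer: 9881355/46 ≈ 2.1481e+5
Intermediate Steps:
K(m, S) = S*m
K(594, (-218 + 166)/(177 + 191)) + 214896 = ((-218 + 166)/(177 + 191))*594 + 214896 = -52/368*594 + 214896 = -52*1/368*594 + 214896 = -13/92*594 + 214896 = -3861/46 + 214896 = 9881355/46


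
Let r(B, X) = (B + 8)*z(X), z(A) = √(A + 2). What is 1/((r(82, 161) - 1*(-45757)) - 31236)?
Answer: 14521/209539141 - 90*√163/209539141 ≈ 6.3816e-5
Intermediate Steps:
z(A) = √(2 + A)
r(B, X) = √(2 + X)*(8 + B) (r(B, X) = (B + 8)*√(2 + X) = (8 + B)*√(2 + X) = √(2 + X)*(8 + B))
1/((r(82, 161) - 1*(-45757)) - 31236) = 1/((√(2 + 161)*(8 + 82) - 1*(-45757)) - 31236) = 1/((√163*90 + 45757) - 31236) = 1/((90*√163 + 45757) - 31236) = 1/((45757 + 90*√163) - 31236) = 1/(14521 + 90*√163)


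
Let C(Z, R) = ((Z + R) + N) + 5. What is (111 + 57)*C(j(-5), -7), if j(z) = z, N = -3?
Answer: -1680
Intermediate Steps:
C(Z, R) = 2 + R + Z (C(Z, R) = ((Z + R) - 3) + 5 = ((R + Z) - 3) + 5 = (-3 + R + Z) + 5 = 2 + R + Z)
(111 + 57)*C(j(-5), -7) = (111 + 57)*(2 - 7 - 5) = 168*(-10) = -1680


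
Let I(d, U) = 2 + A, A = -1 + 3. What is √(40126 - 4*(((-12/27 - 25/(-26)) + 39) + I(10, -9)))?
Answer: 2*√15191722/39 ≈ 199.88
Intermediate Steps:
A = 2
I(d, U) = 4 (I(d, U) = 2 + 2 = 4)
√(40126 - 4*(((-12/27 - 25/(-26)) + 39) + I(10, -9))) = √(40126 - 4*(((-12/27 - 25/(-26)) + 39) + 4)) = √(40126 - 4*(((-12*1/27 - 25*(-1/26)) + 39) + 4)) = √(40126 - 4*(((-4/9 + 25/26) + 39) + 4)) = √(40126 - 4*((121/234 + 39) + 4)) = √(40126 - 4*(9247/234 + 4)) = √(40126 - 4*10183/234) = √(40126 - 20366/117) = √(4674376/117) = 2*√15191722/39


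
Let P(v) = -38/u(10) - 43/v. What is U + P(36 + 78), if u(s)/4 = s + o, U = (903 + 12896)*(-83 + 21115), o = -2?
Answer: 264681156589/912 ≈ 2.9022e+8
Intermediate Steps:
U = 290220568 (U = 13799*21032 = 290220568)
u(s) = -8 + 4*s (u(s) = 4*(s - 2) = 4*(-2 + s) = -8 + 4*s)
P(v) = -19/16 - 43/v (P(v) = -38/(-8 + 4*10) - 43/v = -38/(-8 + 40) - 43/v = -38/32 - 43/v = -38*1/32 - 43/v = -19/16 - 43/v)
U + P(36 + 78) = 290220568 + (-19/16 - 43/(36 + 78)) = 290220568 + (-19/16 - 43/114) = 290220568 - 1427/912 = 264681156589/912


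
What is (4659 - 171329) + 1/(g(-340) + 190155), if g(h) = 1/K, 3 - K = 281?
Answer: -8810691043352/52863089 ≈ -1.6667e+5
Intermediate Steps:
K = -278 (K = 3 - 1*281 = 3 - 281 = -278)
g(h) = -1/278 (g(h) = 1/(-278) = -1/278)
(4659 - 171329) + 1/(g(-340) + 190155) = (4659 - 171329) + 1/(-1/278 + 190155) = -166670 + 1/(52863089/278) = -166670 + 278/52863089 = -8810691043352/52863089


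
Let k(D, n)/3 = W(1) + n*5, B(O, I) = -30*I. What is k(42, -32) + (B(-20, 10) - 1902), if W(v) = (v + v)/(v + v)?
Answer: -2679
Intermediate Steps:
W(v) = 1 (W(v) = (2*v)/((2*v)) = (2*v)*(1/(2*v)) = 1)
k(D, n) = 3 + 15*n (k(D, n) = 3*(1 + n*5) = 3*(1 + 5*n) = 3 + 15*n)
k(42, -32) + (B(-20, 10) - 1902) = (3 + 15*(-32)) + (-30*10 - 1902) = (3 - 480) + (-300 - 1902) = -477 - 2202 = -2679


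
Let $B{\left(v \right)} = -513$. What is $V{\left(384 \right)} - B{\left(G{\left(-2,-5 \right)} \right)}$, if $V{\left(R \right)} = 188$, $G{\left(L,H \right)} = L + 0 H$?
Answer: $701$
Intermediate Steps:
$G{\left(L,H \right)} = L$ ($G{\left(L,H \right)} = L + 0 = L$)
$V{\left(384 \right)} - B{\left(G{\left(-2,-5 \right)} \right)} = 188 - -513 = 188 + 513 = 701$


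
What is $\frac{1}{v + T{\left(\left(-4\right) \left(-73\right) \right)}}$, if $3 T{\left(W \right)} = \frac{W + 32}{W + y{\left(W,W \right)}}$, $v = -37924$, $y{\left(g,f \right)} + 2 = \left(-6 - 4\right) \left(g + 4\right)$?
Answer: $- \frac{445}{16876198} \approx -2.6369 \cdot 10^{-5}$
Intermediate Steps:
$y{\left(g,f \right)} = -42 - 10 g$ ($y{\left(g,f \right)} = -2 + \left(-6 - 4\right) \left(g + 4\right) = -2 - 10 \left(4 + g\right) = -2 - \left(40 + 10 g\right) = -42 - 10 g$)
$T{\left(W \right)} = \frac{32 + W}{3 \left(-42 - 9 W\right)}$ ($T{\left(W \right)} = \frac{\left(W + 32\right) \frac{1}{W - \left(42 + 10 W\right)}}{3} = \frac{\left(32 + W\right) \frac{1}{-42 - 9 W}}{3} = \frac{\frac{1}{-42 - 9 W} \left(32 + W\right)}{3} = \frac{32 + W}{3 \left(-42 - 9 W\right)}$)
$\frac{1}{v + T{\left(\left(-4\right) \left(-73\right) \right)}} = \frac{1}{-37924 + \frac{-32 - \left(-4\right) \left(-73\right)}{9 \left(14 + 3 \left(\left(-4\right) \left(-73\right)\right)\right)}} = \frac{1}{-37924 + \frac{-32 - 292}{9 \left(14 + 3 \cdot 292\right)}} = \frac{1}{-37924 + \frac{-32 - 292}{9 \left(14 + 876\right)}} = \frac{1}{-37924 + \frac{1}{9} \cdot \frac{1}{890} \left(-324\right)} = \frac{1}{-37924 - \frac{18}{445}} = \frac{1}{- \frac{16876198}{445}} = - \frac{445}{16876198}$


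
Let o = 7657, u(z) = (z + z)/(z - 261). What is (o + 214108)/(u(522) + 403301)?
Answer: 44353/80661 ≈ 0.54987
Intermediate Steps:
u(z) = 2*z/(-261 + z) (u(z) = (2*z)/(-261 + z) = 2*z/(-261 + z))
(o + 214108)/(u(522) + 403301) = (7657 + 214108)/(2*522/(-261 + 522) + 403301) = 221765/(2*522/261 + 403301) = 221765/(2*522*(1/261) + 403301) = 221765/(4 + 403301) = 221765/403305 = 221765*(1/403305) = 44353/80661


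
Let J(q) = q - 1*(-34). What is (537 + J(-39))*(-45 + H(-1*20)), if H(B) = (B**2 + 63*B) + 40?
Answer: -460180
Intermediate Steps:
J(q) = 34 + q (J(q) = q + 34 = 34 + q)
H(B) = 40 + B**2 + 63*B
(537 + J(-39))*(-45 + H(-1*20)) = (537 + (34 - 39))*(-45 + (40 + (-1*20)**2 + 63*(-1*20))) = (537 - 5)*(-45 + (40 + (-20)**2 + 63*(-20))) = 532*(-45 + (40 + 400 - 1260)) = 532*(-45 - 820) = 532*(-865) = -460180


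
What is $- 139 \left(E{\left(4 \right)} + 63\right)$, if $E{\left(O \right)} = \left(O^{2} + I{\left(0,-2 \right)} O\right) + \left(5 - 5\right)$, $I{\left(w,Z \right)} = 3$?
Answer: $-12649$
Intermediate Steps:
$E{\left(O \right)} = O^{2} + 3 O$ ($E{\left(O \right)} = \left(O^{2} + 3 O\right) + \left(5 - 5\right) = \left(O^{2} + 3 O\right) + 0 = O^{2} + 3 O$)
$- 139 \left(E{\left(4 \right)} + 63\right) = - 139 \left(4 \left(3 + 4\right) + 63\right) = - 139 \left(4 \cdot 7 + 63\right) = - 139 \left(28 + 63\right) = \left(-139\right) 91 = -12649$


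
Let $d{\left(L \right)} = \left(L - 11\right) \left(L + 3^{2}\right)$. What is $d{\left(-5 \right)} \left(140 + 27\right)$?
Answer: $-10688$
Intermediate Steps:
$d{\left(L \right)} = \left(-11 + L\right) \left(9 + L\right)$ ($d{\left(L \right)} = \left(-11 + L\right) \left(L + 9\right) = \left(-11 + L\right) \left(9 + L\right)$)
$d{\left(-5 \right)} \left(140 + 27\right) = \left(-99 + \left(-5\right)^{2} - -10\right) \left(140 + 27\right) = \left(-99 + 25 + 10\right) 167 = \left(-64\right) 167 = -10688$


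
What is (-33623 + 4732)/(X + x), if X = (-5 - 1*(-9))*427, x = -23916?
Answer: 28891/22208 ≈ 1.3009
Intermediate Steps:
X = 1708 (X = (-5 + 9)*427 = 4*427 = 1708)
(-33623 + 4732)/(X + x) = (-33623 + 4732)/(1708 - 23916) = -28891/(-22208) = -28891*(-1/22208) = 28891/22208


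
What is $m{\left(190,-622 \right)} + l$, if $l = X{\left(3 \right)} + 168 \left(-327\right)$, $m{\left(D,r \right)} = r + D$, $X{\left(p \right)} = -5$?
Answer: $-55373$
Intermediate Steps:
$m{\left(D,r \right)} = D + r$
$l = -54941$ ($l = -5 + 168 \left(-327\right) = -5 - 54936 = -54941$)
$m{\left(190,-622 \right)} + l = \left(190 - 622\right) - 54941 = -432 - 54941 = -55373$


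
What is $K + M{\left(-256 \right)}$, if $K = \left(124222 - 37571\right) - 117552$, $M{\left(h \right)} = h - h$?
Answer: $-30901$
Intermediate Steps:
$M{\left(h \right)} = 0$
$K = -30901$ ($K = 86651 - 117552 = -30901$)
$K + M{\left(-256 \right)} = -30901 + 0 = -30901$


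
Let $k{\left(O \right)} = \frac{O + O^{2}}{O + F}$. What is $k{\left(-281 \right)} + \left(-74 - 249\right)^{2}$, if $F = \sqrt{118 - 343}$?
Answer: $\frac{4119643557}{39593} - \frac{590100 i}{39593} \approx 1.0405 \cdot 10^{5} - 14.904 i$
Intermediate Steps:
$F = 15 i$ ($F = \sqrt{-225} = 15 i \approx 15.0 i$)
$k{\left(O \right)} = \frac{O + O^{2}}{O + 15 i}$
$k{\left(-281 \right)} + \left(-74 - 249\right)^{2} = - \frac{281 \left(1 - 281\right)}{-281 + 15 i} + \left(-74 - 249\right)^{2} = \left(-281\right) \frac{-281 - 15 i}{79186} \left(-280\right) + \left(-323\right)^{2} = \left(- \frac{11054540}{39593} - \frac{590100 i}{39593}\right) + 104329 = \frac{4119643557}{39593} - \frac{590100 i}{39593}$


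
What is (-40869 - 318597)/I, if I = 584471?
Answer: -359466/584471 ≈ -0.61503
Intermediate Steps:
(-40869 - 318597)/I = (-40869 - 318597)/584471 = -359466*1/584471 = -359466/584471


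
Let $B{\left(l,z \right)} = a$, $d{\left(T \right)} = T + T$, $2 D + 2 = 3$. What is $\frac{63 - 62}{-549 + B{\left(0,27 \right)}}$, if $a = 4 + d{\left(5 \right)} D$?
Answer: $- \frac{1}{540} \approx -0.0018519$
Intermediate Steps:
$D = \frac{1}{2}$ ($D = -1 + \frac{1}{2} \cdot 3 = -1 + \frac{3}{2} = \frac{1}{2} \approx 0.5$)
$d{\left(T \right)} = 2 T$
$a = 9$ ($a = 4 + 2 \cdot 5 \cdot \frac{1}{2} = 4 + 10 \cdot \frac{1}{2} = 4 + 5 = 9$)
$B{\left(l,z \right)} = 9$
$\frac{63 - 62}{-549 + B{\left(0,27 \right)}} = \frac{63 - 62}{-549 + 9} = 1 \frac{1}{-540} = 1 \left(- \frac{1}{540}\right) = - \frac{1}{540}$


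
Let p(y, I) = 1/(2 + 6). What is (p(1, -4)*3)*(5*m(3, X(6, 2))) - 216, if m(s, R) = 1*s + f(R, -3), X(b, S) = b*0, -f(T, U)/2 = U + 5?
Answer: -1743/8 ≈ -217.88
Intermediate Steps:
f(T, U) = -10 - 2*U (f(T, U) = -2*(U + 5) = -2*(5 + U) = -10 - 2*U)
X(b, S) = 0
p(y, I) = 1/8
m(s, R) = -4 + s (m(s, R) = 1*s + (-10 - 2*(-3)) = s + (-10 + 6) = s - 4 = -4 + s)
(p(1, -4)*3)*(5*m(3, X(6, 2))) - 216 = ((1/8)*3)*(5*(-4 + 3)) - 216 = 3*(5*(-1))/8 - 216 = (3/8)*(-5) - 216 = -15/8 - 216 = -1743/8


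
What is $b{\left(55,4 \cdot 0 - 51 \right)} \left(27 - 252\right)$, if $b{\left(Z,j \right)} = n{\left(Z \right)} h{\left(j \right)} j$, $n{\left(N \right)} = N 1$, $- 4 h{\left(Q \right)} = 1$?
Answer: $- \frac{631125}{4} \approx -1.5778 \cdot 10^{5}$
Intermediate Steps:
$h{\left(Q \right)} = - \frac{1}{4}$ ($h{\left(Q \right)} = \left(- \frac{1}{4}\right) 1 = - \frac{1}{4}$)
$n{\left(N \right)} = N$
$b{\left(Z,j \right)} = - \frac{Z j}{4}$ ($b{\left(Z,j \right)} = Z \left(- \frac{1}{4}\right) j = - \frac{Z}{4} j = - \frac{Z j}{4}$)
$b{\left(55,4 \cdot 0 - 51 \right)} \left(27 - 252\right) = \left(- \frac{1}{4}\right) 55 \left(4 \cdot 0 - 51\right) \left(27 - 252\right) = \left(- \frac{1}{4}\right) 55 \left(0 - 51\right) \left(-225\right) = \left(- \frac{1}{4}\right) 55 \left(-51\right) \left(-225\right) = \frac{2805}{4} \left(-225\right) = - \frac{631125}{4}$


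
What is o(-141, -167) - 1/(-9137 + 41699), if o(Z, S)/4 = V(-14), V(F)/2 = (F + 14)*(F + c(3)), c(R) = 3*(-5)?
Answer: -1/32562 ≈ -3.0711e-5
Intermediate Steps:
c(R) = -15
V(F) = 2*(-15 + F)*(14 + F) (V(F) = 2*((F + 14)*(F - 15)) = 2*((14 + F)*(-15 + F)) = 2*((-15 + F)*(14 + F)) = 2*(-15 + F)*(14 + F))
o(Z, S) = 0 (o(Z, S) = 4*(-420 - 2*(-14) + 2*(-14)²) = 4*(-420 + 28 + 2*196) = 4*(-420 + 28 + 392) = 4*0 = 0)
o(-141, -167) - 1/(-9137 + 41699) = 0 - 1/(-9137 + 41699) = 0 - 1/32562 = -1/32562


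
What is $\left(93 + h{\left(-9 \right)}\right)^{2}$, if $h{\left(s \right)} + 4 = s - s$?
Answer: $7921$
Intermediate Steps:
$h{\left(s \right)} = -4$ ($h{\left(s \right)} = -4 + \left(s - s\right) = -4 + 0 = -4$)
$\left(93 + h{\left(-9 \right)}\right)^{2} = \left(93 - 4\right)^{2} = 89^{2} = 7921$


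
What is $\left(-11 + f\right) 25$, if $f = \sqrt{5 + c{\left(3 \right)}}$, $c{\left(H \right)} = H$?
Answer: $-275 + 50 \sqrt{2} \approx -204.29$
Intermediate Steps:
$f = 2 \sqrt{2}$ ($f = \sqrt{5 + 3} = \sqrt{8} = 2 \sqrt{2} \approx 2.8284$)
$\left(-11 + f\right) 25 = \left(-11 + 2 \sqrt{2}\right) 25 = -275 + 50 \sqrt{2}$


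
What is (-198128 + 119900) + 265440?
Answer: 187212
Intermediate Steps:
(-198128 + 119900) + 265440 = -78228 + 265440 = 187212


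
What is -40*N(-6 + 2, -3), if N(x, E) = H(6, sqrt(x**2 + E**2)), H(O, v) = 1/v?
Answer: -8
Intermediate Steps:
N(x, E) = 1/sqrt(E**2 + x**2) (N(x, E) = 1/(sqrt(x**2 + E**2)) = 1/(sqrt(E**2 + x**2)) = 1/sqrt(E**2 + x**2))
-40*N(-6 + 2, -3) = -40/sqrt((-3)**2 + (-6 + 2)**2) = -40/sqrt(9 + (-4)**2) = -40/sqrt(9 + 16) = -40/sqrt(25) = -40*1/5 = -8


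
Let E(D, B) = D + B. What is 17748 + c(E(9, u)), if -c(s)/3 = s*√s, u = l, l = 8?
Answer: 17748 - 51*√17 ≈ 17538.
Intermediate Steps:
u = 8
E(D, B) = B + D
c(s) = -3*s^(3/2) (c(s) = -3*s*√s = -3*s^(3/2))
17748 + c(E(9, u)) = 17748 - 3*(8 + 9)^(3/2) = 17748 - 51*√17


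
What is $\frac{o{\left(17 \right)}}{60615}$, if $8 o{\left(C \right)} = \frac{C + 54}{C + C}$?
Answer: $\frac{71}{16487280} \approx 4.3063 \cdot 10^{-6}$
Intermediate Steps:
$o{\left(C \right)} = \frac{54 + C}{16 C}$ ($o{\left(C \right)} = \frac{\left(C + 54\right) \frac{1}{C + C}}{8} = \frac{\left(54 + C\right) \frac{1}{2 C}}{8} = \frac{\frac{1}{2} \frac{1}{C} \left(54 + C\right)}{8} = \frac{54 + C}{16 C}$)
$\frac{o{\left(17 \right)}}{60615} = \frac{\frac{1}{16} \cdot \frac{1}{17} \left(54 + 17\right)}{60615} = \frac{1}{16} \cdot \frac{1}{17} \cdot 71 \cdot \frac{1}{60615} = \frac{71}{272} \cdot \frac{1}{60615} = \frac{71}{16487280}$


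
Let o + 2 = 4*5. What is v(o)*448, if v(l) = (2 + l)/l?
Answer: 4480/9 ≈ 497.78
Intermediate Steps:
o = 18 (o = -2 + 4*5 = -2 + 20 = 18)
v(l) = (2 + l)/l
v(o)*448 = ((2 + 18)/18)*448 = ((1/18)*20)*448 = (10/9)*448 = 4480/9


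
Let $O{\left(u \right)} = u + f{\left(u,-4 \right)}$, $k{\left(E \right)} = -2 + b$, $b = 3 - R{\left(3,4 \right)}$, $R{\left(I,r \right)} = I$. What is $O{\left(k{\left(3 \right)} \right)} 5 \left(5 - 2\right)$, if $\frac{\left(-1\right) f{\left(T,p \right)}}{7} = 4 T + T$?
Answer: $1020$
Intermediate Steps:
$f{\left(T,p \right)} = - 35 T$ ($f{\left(T,p \right)} = - 7 \left(4 T + T\right) = - 7 \cdot 5 T = - 35 T$)
$b = 0$ ($b = 3 - 3 = 0$)
$k{\left(E \right)} = -2$ ($k{\left(E \right)} = -2 + 0 = -2$)
$O{\left(u \right)} = - 34 u$ ($O{\left(u \right)} = u - 35 u = - 34 u$)
$O{\left(k{\left(3 \right)} \right)} 5 \left(5 - 2\right) = \left(-34\right) \left(-2\right) 5 \left(5 - 2\right) = 68 \cdot 5 \cdot 3 = 68 \cdot 15 = 1020$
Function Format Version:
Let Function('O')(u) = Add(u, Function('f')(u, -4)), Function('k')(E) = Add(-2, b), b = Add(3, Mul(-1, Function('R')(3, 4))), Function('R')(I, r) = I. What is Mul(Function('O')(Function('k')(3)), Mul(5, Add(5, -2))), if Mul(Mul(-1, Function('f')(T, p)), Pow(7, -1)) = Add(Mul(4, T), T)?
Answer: 1020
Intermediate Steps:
Function('f')(T, p) = Mul(-35, T) (Function('f')(T, p) = Mul(-7, Add(Mul(4, T), T)) = Mul(-7, Mul(5, T)) = Mul(-35, T))
b = 0 (b = Add(3, Mul(-1, 3)) = Add(3, -3) = 0)
Function('k')(E) = -2 (Function('k')(E) = Add(-2, 0) = -2)
Function('O')(u) = Mul(-34, u) (Function('O')(u) = Add(u, Mul(-35, u)) = Mul(-34, u))
Mul(Function('O')(Function('k')(3)), Mul(5, Add(5, -2))) = Mul(Mul(-34, -2), Mul(5, Add(5, -2))) = Mul(68, Mul(5, 3)) = Mul(68, 15) = 1020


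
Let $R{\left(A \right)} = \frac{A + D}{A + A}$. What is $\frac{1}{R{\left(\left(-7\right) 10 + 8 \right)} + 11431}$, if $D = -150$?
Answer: $\frac{31}{354414} \approx 8.7468 \cdot 10^{-5}$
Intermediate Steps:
$R{\left(A \right)} = \frac{-150 + A}{2 A}$ ($R{\left(A \right)} = \frac{A - 150}{A + A} = \frac{-150 + A}{2 A}$)
$\frac{1}{R{\left(\left(-7\right) 10 + 8 \right)} + 11431} = \frac{1}{\frac{-150 + \left(\left(-7\right) 10 + 8\right)}{2 \left(\left(-7\right) 10 + 8\right)} + 11431} = \frac{1}{\frac{-150 + \left(-70 + 8\right)}{2 \left(-70 + 8\right)} + 11431} = \frac{1}{\frac{-150 - 62}{2 \left(-62\right)} + 11431} = \frac{1}{\frac{1}{2} \left(- \frac{1}{62}\right) \left(-212\right) + 11431} = \frac{1}{\frac{53}{31} + 11431} = \frac{1}{\frac{354414}{31}} = \frac{31}{354414}$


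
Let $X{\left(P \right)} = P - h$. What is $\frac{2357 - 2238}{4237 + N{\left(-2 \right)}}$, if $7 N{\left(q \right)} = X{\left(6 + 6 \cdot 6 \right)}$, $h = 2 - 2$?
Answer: $\frac{119}{4243} \approx 0.028046$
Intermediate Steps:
$h = 0$ ($h = 2 - 2 = 0$)
$X{\left(P \right)} = P$ ($X{\left(P \right)} = P - 0 = P + 0 = P$)
$N{\left(q \right)} = 6$ ($N{\left(q \right)} = \frac{6 + 6 \cdot 6}{7} = \frac{6 + 36}{7} = \frac{1}{7} \cdot 42 = 6$)
$\frac{2357 - 2238}{4237 + N{\left(-2 \right)}} = \frac{2357 - 2238}{4237 + 6} = \frac{119}{4243}$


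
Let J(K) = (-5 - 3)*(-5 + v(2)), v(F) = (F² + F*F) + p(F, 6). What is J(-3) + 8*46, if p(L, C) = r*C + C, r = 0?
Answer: 296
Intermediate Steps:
p(L, C) = C (p(L, C) = 0*C + C = 0 + C = C)
v(F) = 6 + 2*F² (v(F) = (F² + F*F) + 6 = (F² + F²) + 6 = 2*F² + 6 = 6 + 2*F²)
J(K) = -72 (J(K) = (-5 - 3)*(-5 + (6 + 2*2²)) = -8*(-5 + (6 + 2*4)) = -8*(-5 + (6 + 8)) = -8*(-5 + 14) = -8*9 = -72)
J(-3) + 8*46 = -72 + 8*46 = -72 + 368 = 296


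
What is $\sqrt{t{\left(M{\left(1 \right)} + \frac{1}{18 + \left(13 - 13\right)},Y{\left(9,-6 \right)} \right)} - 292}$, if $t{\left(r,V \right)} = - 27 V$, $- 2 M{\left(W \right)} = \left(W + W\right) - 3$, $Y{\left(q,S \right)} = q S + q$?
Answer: $\sqrt{923} \approx 30.381$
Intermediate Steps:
$Y{\left(q,S \right)} = q + S q$ ($Y{\left(q,S \right)} = S q + q = q + S q$)
$M{\left(W \right)} = \frac{3}{2} - W$ ($M{\left(W \right)} = - \frac{\left(W + W\right) - 3}{2} = - \frac{2 W - 3}{2} = - \frac{-3 + 2 W}{2} = \frac{3}{2} - W$)
$\sqrt{t{\left(M{\left(1 \right)} + \frac{1}{18 + \left(13 - 13\right)},Y{\left(9,-6 \right)} \right)} - 292} = \sqrt{- 27 \cdot 9 \left(1 - 6\right) - 292} = \sqrt{- 27 \cdot 9 \left(-5\right) - 292} = \sqrt{\left(-27\right) \left(-45\right) - 292} = \sqrt{1215 - 292} = \sqrt{923}$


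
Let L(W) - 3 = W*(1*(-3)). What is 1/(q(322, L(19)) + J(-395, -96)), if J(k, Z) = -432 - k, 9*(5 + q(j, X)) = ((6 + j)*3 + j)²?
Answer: 9/1705258 ≈ 5.2778e-6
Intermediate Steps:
L(W) = 3 - 3*W (L(W) = 3 + W*(1*(-3)) = 3 + W*(-3) = 3 - 3*W)
q(j, X) = -5 + (18 + 4*j)²/9 (q(j, X) = -5 + ((6 + j)*3 + j)²/9 = -5 + ((18 + 3*j) + j)²/9 = -5 + (18 + 4*j)²/9)
1/(q(322, L(19)) + J(-395, -96)) = 1/((-5 + 4*(9 + 2*322)²/9) + (-432 - 1*(-395))) = 1/((-5 + 4*(9 + 644)²/9) + (-432 + 395)) = 1/((-5 + (4/9)*653²) - 37) = 1/((-5 + (4/9)*426409) - 37) = 1/((-5 + 1705636/9) - 37) = 1/(1705591/9 - 37) = 1/(1705258/9) = 9/1705258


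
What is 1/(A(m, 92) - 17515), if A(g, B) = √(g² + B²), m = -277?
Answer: -17515/306690032 - √85193/306690032 ≈ -5.8062e-5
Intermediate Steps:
A(g, B) = √(B² + g²)
1/(A(m, 92) - 17515) = 1/(√(92² + (-277)²) - 17515) = 1/(√(8464 + 76729) - 17515) = 1/(√85193 - 17515) = 1/(-17515 + √85193)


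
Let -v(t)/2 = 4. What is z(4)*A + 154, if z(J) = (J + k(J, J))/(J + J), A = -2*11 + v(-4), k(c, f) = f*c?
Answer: 79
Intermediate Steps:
v(t) = -8 (v(t) = -2*4 = -8)
k(c, f) = c*f
A = -30 (A = -2*11 - 8 = -22 - 8 = -30)
z(J) = (J + J**2)/(2*J) (z(J) = (J + J*J)/(J + J) = (J + J**2)/((2*J)) = (J + J**2)*(1/(2*J)) = (J + J**2)/(2*J))
z(4)*A + 154 = (1/2 + (1/2)*4)*(-30) + 154 = (1/2 + 2)*(-30) + 154 = (5/2)*(-30) + 154 = -75 + 154 = 79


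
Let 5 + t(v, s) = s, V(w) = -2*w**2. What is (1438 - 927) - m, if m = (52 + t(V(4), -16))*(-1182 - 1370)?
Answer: 79623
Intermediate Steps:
t(v, s) = -5 + s
m = -79112 (m = (52 + (-5 - 16))*(-1182 - 1370) = (52 - 21)*(-2552) = 31*(-2552) = -79112)
(1438 - 927) - m = (1438 - 927) - 1*(-79112) = 511 + 79112 = 79623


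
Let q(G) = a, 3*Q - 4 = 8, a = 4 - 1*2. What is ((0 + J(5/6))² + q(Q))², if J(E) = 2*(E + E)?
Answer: 13924/81 ≈ 171.90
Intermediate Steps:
J(E) = 4*E (J(E) = 2*(2*E) = 4*E)
a = 2 (a = 4 - 2 = 2)
Q = 4 (Q = 4/3 + (⅓)*8 = 4/3 + 8/3 = 4)
q(G) = 2
((0 + J(5/6))² + q(Q))² = ((0 + 4*(5/6))² + 2)² = ((0 + 4*(5*(⅙)))² + 2)² = ((0 + 4*(⅚))² + 2)² = ((0 + 10/3)² + 2)² = ((10/3)² + 2)² = (100/9 + 2)² = (118/9)² = 13924/81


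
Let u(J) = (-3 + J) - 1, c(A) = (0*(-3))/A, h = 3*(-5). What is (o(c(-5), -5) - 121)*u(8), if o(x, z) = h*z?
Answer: -184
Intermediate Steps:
h = -15
c(A) = 0 (c(A) = 0/A = 0)
o(x, z) = -15*z
u(J) = -4 + J
(o(c(-5), -5) - 121)*u(8) = (-15*(-5) - 121)*(-4 + 8) = (75 - 121)*4 = -46*4 = -184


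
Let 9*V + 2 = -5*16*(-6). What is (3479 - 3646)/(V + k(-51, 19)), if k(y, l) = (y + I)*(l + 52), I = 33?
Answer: 1503/11024 ≈ 0.13634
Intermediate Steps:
k(y, l) = (33 + y)*(52 + l) (k(y, l) = (y + 33)*(l + 52) = (33 + y)*(52 + l))
V = 478/9 (V = -2/9 + (-5*16*(-6))/9 = -2/9 + (-80*(-6))/9 = -2/9 + (⅑)*480 = -2/9 + 160/3 = 478/9 ≈ 53.111)
(3479 - 3646)/(V + k(-51, 19)) = (3479 - 3646)/(478/9 + (1716 + 33*19 + 52*(-51) + 19*(-51))) = -167/(478/9 + (1716 + 627 - 2652 - 969)) = -167/(478/9 - 1278) = -167/(-11024/9) = -167*(-9/11024) = 1503/11024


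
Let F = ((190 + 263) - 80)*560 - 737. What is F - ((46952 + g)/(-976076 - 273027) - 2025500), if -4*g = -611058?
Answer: 5580100743891/2498206 ≈ 2.2336e+6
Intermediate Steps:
g = 305529/2 (g = -1/4*(-611058) = 305529/2 ≈ 1.5276e+5)
F = 208143 (F = (453 - 80)*560 - 737 = 373*560 - 737 = 208880 - 737 = 208143)
F - ((46952 + g)/(-976076 - 273027) - 2025500) = 208143 - ((46952 + 305529/2)/(-976076 - 273027) - 2025500) = 208143 - ((399433/2)/(-1249103) - 2025500) = 208143 - ((399433/2)*(-1/1249103) - 2025500) = 208143 - (-399433/2498206 - 2025500) = 208143 - 1*(-5060116652433/2498206) = 208143 + 5060116652433/2498206 = 5580100743891/2498206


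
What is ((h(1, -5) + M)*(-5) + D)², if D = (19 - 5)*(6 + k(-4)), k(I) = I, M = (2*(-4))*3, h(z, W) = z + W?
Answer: 28224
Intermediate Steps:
h(z, W) = W + z
M = -24 (M = -8*3 = -24)
D = 28 (D = (19 - 5)*(6 - 4) = 14*2 = 28)
((h(1, -5) + M)*(-5) + D)² = (((-5 + 1) - 24)*(-5) + 28)² = ((-4 - 24)*(-5) + 28)² = (-28*(-5) + 28)² = (140 + 28)² = 168² = 28224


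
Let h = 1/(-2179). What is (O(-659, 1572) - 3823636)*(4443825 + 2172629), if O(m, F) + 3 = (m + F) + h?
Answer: -55113208915139570/2179 ≈ -2.5293e+13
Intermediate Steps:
h = -1/2179 ≈ -0.00045893
O(m, F) = -6538/2179 + F + m (O(m, F) = -3 + ((m + F) - 1/2179) = -3 + ((F + m) - 1/2179) = -3 + (-1/2179 + F + m) = -6538/2179 + F + m)
(O(-659, 1572) - 3823636)*(4443825 + 2172629) = ((-6538/2179 + 1572 - 659) - 3823636)*(4443825 + 2172629) = (1982889/2179 - 3823636)*6616454 = -8329719955/2179*6616454 = -55113208915139570/2179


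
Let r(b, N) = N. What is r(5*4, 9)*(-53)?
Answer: -477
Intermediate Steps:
r(5*4, 9)*(-53) = 9*(-53) = -477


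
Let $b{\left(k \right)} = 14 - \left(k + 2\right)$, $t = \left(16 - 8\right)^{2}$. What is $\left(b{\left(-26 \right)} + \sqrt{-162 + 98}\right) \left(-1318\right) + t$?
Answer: $-50020 - 10544 i \approx -50020.0 - 10544.0 i$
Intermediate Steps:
$t = 64$ ($t = 8^{2} = 64$)
$b{\left(k \right)} = 12 - k$ ($b{\left(k \right)} = 14 - \left(2 + k\right) = 12 - k$)
$\left(b{\left(-26 \right)} + \sqrt{-162 + 98}\right) \left(-1318\right) + t = \left(\left(12 - -26\right) + \sqrt{-162 + 98}\right) \left(-1318\right) + 64 = \left(\left(12 + 26\right) + \sqrt{-64}\right) \left(-1318\right) + 64 = \left(38 + 8 i\right) \left(-1318\right) + 64 = \left(-50084 - 10544 i\right) + 64 = -50020 - 10544 i$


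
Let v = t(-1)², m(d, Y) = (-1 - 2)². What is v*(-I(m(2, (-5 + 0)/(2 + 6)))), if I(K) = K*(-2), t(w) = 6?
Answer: 648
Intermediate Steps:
m(d, Y) = 9 (m(d, Y) = (-3)² = 9)
I(K) = -2*K
v = 36 (v = 6² = 36)
v*(-I(m(2, (-5 + 0)/(2 + 6)))) = 36*(-(-2)*9) = 36*(-1*(-18)) = 36*18 = 648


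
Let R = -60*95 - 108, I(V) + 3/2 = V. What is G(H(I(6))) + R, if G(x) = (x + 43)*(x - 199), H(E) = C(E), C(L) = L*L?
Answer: -273823/16 ≈ -17114.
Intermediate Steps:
C(L) = L²
I(V) = -3/2 + V
H(E) = E²
R = -5808 (R = -5700 - 108 = -5808)
G(x) = (-199 + x)*(43 + x) (G(x) = (43 + x)*(-199 + x) = (-199 + x)*(43 + x))
G(H(I(6))) + R = (-8557 + ((-3/2 + 6)²)² - 156*(-3/2 + 6)²) - 5808 = (-8557 + ((9/2)²)² - 156*(9/2)²) - 5808 = (-8557 + (81/4)² - 156*81/4) - 5808 = (-8557 + 6561/16 - 3159) - 5808 = -180895/16 - 5808 = -273823/16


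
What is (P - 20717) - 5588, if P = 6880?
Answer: -19425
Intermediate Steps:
(P - 20717) - 5588 = (6880 - 20717) - 5588 = -13837 - 5588 = -19425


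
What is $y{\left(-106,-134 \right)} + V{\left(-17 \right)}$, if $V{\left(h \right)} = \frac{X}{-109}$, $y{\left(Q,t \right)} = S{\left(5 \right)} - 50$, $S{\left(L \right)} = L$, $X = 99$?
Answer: $- \frac{5004}{109} \approx -45.908$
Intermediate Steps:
$y{\left(Q,t \right)} = -45$ ($y{\left(Q,t \right)} = 5 - 50 = -45$)
$V{\left(h \right)} = - \frac{99}{109}$ ($V{\left(h \right)} = \frac{99}{-109} = 99 \left(- \frac{1}{109}\right) = - \frac{99}{109}$)
$y{\left(-106,-134 \right)} + V{\left(-17 \right)} = -45 - \frac{99}{109} = - \frac{5004}{109}$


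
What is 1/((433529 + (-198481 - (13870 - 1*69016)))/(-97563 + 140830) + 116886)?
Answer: 43267/5057596756 ≈ 8.5549e-6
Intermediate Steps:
1/((433529 + (-198481 - (13870 - 1*69016)))/(-97563 + 140830) + 116886) = 1/((433529 + (-198481 - (13870 - 69016)))/43267 + 116886) = 1/((433529 + (-198481 - 1*(-55146)))*(1/43267) + 116886) = 1/((433529 + (-198481 + 55146))*(1/43267) + 116886) = 1/((433529 - 143335)*(1/43267) + 116886) = 1/(290194*(1/43267) + 116886) = 1/(290194/43267 + 116886) = 1/(5057596756/43267) = 43267/5057596756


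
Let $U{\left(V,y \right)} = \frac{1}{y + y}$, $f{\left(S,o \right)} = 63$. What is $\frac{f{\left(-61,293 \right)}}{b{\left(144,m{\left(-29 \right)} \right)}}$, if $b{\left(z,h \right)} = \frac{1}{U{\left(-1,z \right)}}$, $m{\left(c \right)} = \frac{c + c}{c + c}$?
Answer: $\frac{7}{32} \approx 0.21875$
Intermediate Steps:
$U{\left(V,y \right)} = \frac{1}{2 y}$
$m{\left(c \right)} = 1$ ($m{\left(c \right)} = \frac{2 c}{2 c} = 2 c \frac{1}{2 c} = 1$)
$b{\left(z,h \right)} = 2 z$ ($b{\left(z,h \right)} = \frac{1}{\frac{1}{2} \frac{1}{z}} = 2 z$)
$\frac{f{\left(-61,293 \right)}}{b{\left(144,m{\left(-29 \right)} \right)}} = \frac{63}{2 \cdot 144} = \frac{63}{288} = 63 \cdot \frac{1}{288} = \frac{7}{32}$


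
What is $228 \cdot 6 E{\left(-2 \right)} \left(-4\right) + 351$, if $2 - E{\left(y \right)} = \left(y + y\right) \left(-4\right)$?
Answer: $76959$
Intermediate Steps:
$E{\left(y \right)} = 2 + 8 y$ ($E{\left(y \right)} = 2 - \left(y + y\right) \left(-4\right) = 2 - 2 y \left(-4\right) = 2 - - 8 y = 2 + 8 y$)
$228 \cdot 6 E{\left(-2 \right)} \left(-4\right) + 351 = 228 \cdot 6 \left(2 + 8 \left(-2\right)\right) \left(-4\right) + 351 = 228 \cdot 6 \left(2 - 16\right) \left(-4\right) + 351 = 228 \cdot 6 \left(-14\right) \left(-4\right) + 351 = 228 \left(\left(-84\right) \left(-4\right)\right) + 351 = 228 \cdot 336 + 351 = 76608 + 351 = 76959$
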